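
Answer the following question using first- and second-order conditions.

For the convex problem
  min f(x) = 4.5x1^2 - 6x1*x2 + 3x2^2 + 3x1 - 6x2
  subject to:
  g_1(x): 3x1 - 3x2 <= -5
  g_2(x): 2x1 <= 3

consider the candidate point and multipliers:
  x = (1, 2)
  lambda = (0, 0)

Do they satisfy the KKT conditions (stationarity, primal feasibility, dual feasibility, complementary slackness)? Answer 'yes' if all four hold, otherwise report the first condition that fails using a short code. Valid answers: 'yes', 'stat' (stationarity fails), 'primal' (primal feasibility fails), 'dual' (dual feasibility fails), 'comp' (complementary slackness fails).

Gradient of f: grad f(x) = Q x + c = (0, 0)
Constraint values g_i(x) = a_i^T x - b_i:
  g_1((1, 2)) = 2
  g_2((1, 2)) = -1
Stationarity residual: grad f(x) + sum_i lambda_i a_i = (0, 0)
  -> stationarity OK
Primal feasibility (all g_i <= 0): FAILS
Dual feasibility (all lambda_i >= 0): OK
Complementary slackness (lambda_i * g_i(x) = 0 for all i): OK

Verdict: the first failing condition is primal_feasibility -> primal.

primal


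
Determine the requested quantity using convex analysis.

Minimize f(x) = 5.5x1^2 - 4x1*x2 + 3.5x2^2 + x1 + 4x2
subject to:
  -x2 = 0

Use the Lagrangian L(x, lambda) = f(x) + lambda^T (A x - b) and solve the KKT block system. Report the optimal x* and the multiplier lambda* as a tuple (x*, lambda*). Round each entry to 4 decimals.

Form the Lagrangian:
  L(x, lambda) = (1/2) x^T Q x + c^T x + lambda^T (A x - b)
Stationarity (grad_x L = 0): Q x + c + A^T lambda = 0.
Primal feasibility: A x = b.

This gives the KKT block system:
  [ Q   A^T ] [ x     ]   [-c ]
  [ A    0  ] [ lambda ] = [ b ]

Solving the linear system:
  x*      = (-0.0909, 0)
  lambda* = (4.3636)
  f(x*)   = -0.0455

x* = (-0.0909, 0), lambda* = (4.3636)


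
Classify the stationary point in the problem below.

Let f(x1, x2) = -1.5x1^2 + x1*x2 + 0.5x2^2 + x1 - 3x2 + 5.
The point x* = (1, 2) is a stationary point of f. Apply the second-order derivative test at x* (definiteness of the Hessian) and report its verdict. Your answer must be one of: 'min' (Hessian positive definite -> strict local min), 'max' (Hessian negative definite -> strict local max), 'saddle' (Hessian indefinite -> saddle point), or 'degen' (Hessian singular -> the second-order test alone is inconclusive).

Compute the Hessian H = grad^2 f:
  H = [[-3, 1], [1, 1]]
Verify stationarity: grad f(x*) = H x* + g = (0, 0).
Eigenvalues of H: -3.2361, 1.2361.
Eigenvalues have mixed signs, so H is indefinite -> x* is a saddle point.

saddle


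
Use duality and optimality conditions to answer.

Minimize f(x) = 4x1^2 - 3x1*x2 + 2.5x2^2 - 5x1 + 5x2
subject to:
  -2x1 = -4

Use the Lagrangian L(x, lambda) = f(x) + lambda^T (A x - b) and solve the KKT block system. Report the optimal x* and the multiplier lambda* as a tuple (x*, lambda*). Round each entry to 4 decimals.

Form the Lagrangian:
  L(x, lambda) = (1/2) x^T Q x + c^T x + lambda^T (A x - b)
Stationarity (grad_x L = 0): Q x + c + A^T lambda = 0.
Primal feasibility: A x = b.

This gives the KKT block system:
  [ Q   A^T ] [ x     ]   [-c ]
  [ A    0  ] [ lambda ] = [ b ]

Solving the linear system:
  x*      = (2, 0.2)
  lambda* = (5.2)
  f(x*)   = 5.9

x* = (2, 0.2), lambda* = (5.2)


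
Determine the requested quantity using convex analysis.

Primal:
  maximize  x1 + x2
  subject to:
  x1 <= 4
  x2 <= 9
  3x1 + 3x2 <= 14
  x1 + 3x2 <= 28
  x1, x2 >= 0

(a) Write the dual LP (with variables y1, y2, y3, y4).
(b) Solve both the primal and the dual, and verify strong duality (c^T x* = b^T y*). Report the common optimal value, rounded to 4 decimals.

The standard primal-dual pair for 'max c^T x s.t. A x <= b, x >= 0' is:
  Dual:  min b^T y  s.t.  A^T y >= c,  y >= 0.

So the dual LP is:
  minimize  4y1 + 9y2 + 14y3 + 28y4
  subject to:
    y1 + 3y3 + y4 >= 1
    y2 + 3y3 + 3y4 >= 1
    y1, y2, y3, y4 >= 0

Solving the primal: x* = (0, 4.6667).
  primal value c^T x* = 4.6667.
Solving the dual: y* = (0, 0, 0.3333, 0).
  dual value b^T y* = 4.6667.
Strong duality: c^T x* = b^T y*. Confirmed.

4.6667


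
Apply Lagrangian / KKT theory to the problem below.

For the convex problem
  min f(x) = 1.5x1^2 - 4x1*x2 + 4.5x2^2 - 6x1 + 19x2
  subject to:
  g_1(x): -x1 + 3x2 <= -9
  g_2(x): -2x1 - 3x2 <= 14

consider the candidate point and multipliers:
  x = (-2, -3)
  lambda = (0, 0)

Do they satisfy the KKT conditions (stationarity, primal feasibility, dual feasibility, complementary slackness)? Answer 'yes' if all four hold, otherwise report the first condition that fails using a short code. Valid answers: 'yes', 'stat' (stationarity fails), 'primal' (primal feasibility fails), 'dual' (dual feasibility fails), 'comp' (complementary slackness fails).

Gradient of f: grad f(x) = Q x + c = (0, 0)
Constraint values g_i(x) = a_i^T x - b_i:
  g_1((-2, -3)) = 2
  g_2((-2, -3)) = -1
Stationarity residual: grad f(x) + sum_i lambda_i a_i = (0, 0)
  -> stationarity OK
Primal feasibility (all g_i <= 0): FAILS
Dual feasibility (all lambda_i >= 0): OK
Complementary slackness (lambda_i * g_i(x) = 0 for all i): OK

Verdict: the first failing condition is primal_feasibility -> primal.

primal


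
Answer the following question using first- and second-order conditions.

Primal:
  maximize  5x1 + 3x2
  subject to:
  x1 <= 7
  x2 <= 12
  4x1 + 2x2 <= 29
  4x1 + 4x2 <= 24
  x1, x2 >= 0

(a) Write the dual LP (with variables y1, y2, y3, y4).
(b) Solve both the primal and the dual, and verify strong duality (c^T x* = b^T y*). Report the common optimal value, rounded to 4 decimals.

The standard primal-dual pair for 'max c^T x s.t. A x <= b, x >= 0' is:
  Dual:  min b^T y  s.t.  A^T y >= c,  y >= 0.

So the dual LP is:
  minimize  7y1 + 12y2 + 29y3 + 24y4
  subject to:
    y1 + 4y3 + 4y4 >= 5
    y2 + 2y3 + 4y4 >= 3
    y1, y2, y3, y4 >= 0

Solving the primal: x* = (6, 0).
  primal value c^T x* = 30.
Solving the dual: y* = (0, 0, 0, 1.25).
  dual value b^T y* = 30.
Strong duality: c^T x* = b^T y*. Confirmed.

30


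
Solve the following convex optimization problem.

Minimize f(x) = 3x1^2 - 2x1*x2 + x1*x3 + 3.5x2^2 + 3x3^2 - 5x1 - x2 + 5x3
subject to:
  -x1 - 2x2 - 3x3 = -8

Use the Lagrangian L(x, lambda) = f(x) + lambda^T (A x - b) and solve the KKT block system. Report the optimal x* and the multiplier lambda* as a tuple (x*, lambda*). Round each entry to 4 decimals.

Form the Lagrangian:
  L(x, lambda) = (1/2) x^T Q x + c^T x + lambda^T (A x - b)
Stationarity (grad_x L = 0): Q x + c + A^T lambda = 0.
Primal feasibility: A x = b.

This gives the KKT block system:
  [ Q   A^T ] [ x     ]   [-c ]
  [ A    0  ] [ lambda ] = [ b ]

Solving the linear system:
  x*      = (1.9605, 1.8221, 0.7984)
  lambda* = (3.917)
  f(x*)   = 11.8518

x* = (1.9605, 1.8221, 0.7984), lambda* = (3.917)


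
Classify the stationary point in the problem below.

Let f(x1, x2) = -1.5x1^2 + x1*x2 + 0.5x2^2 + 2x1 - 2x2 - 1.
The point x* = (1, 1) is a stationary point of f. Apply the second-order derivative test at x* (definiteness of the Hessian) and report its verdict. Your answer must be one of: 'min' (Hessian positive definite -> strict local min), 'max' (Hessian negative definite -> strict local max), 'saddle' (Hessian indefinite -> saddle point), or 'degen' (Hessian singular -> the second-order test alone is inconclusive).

Compute the Hessian H = grad^2 f:
  H = [[-3, 1], [1, 1]]
Verify stationarity: grad f(x*) = H x* + g = (0, 0).
Eigenvalues of H: -3.2361, 1.2361.
Eigenvalues have mixed signs, so H is indefinite -> x* is a saddle point.

saddle


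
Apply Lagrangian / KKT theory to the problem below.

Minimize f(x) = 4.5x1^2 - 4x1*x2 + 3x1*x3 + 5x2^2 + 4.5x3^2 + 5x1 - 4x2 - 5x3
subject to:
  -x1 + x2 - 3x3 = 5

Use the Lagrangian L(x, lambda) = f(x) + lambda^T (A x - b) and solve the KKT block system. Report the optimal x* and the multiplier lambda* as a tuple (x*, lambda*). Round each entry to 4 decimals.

Form the Lagrangian:
  L(x, lambda) = (1/2) x^T Q x + c^T x + lambda^T (A x - b)
Stationarity (grad_x L = 0): Q x + c + A^T lambda = 0.
Primal feasibility: A x = b.

This gives the KKT block system:
  [ Q   A^T ] [ x     ]   [-c ]
  [ A    0  ] [ lambda ] = [ b ]

Solving the linear system:
  x*      = (-0.4259, 0.8148, -1.2531)
  lambda* = (-5.8519)
  f(x*)   = 15.0679

x* = (-0.4259, 0.8148, -1.2531), lambda* = (-5.8519)


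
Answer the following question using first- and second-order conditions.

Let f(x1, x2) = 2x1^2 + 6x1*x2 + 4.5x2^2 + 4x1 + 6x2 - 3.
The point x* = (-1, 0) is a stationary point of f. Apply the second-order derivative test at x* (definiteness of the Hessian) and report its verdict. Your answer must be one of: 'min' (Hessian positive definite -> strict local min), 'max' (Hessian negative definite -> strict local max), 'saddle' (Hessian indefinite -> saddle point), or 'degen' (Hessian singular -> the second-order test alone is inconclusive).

Compute the Hessian H = grad^2 f:
  H = [[4, 6], [6, 9]]
Verify stationarity: grad f(x*) = H x* + g = (0, 0).
Eigenvalues of H: 0, 13.
H has a zero eigenvalue (singular; positive semidefinite but not definite), so H is neither positive definite, negative definite, nor indefinite. The second-order test alone is inconclusive -> degen.
(Indeed, f is constant along the null direction of H through x*, so x* is not a strict local extremum.)

degen


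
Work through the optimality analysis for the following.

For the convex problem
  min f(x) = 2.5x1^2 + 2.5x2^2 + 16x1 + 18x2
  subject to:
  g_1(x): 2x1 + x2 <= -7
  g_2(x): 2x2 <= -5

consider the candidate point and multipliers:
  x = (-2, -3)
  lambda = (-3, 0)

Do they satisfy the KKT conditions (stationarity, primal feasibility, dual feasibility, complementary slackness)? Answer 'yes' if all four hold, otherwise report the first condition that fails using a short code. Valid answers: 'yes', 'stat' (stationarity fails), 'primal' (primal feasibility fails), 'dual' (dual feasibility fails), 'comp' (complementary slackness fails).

Gradient of f: grad f(x) = Q x + c = (6, 3)
Constraint values g_i(x) = a_i^T x - b_i:
  g_1((-2, -3)) = 0
  g_2((-2, -3)) = -1
Stationarity residual: grad f(x) + sum_i lambda_i a_i = (0, 0)
  -> stationarity OK
Primal feasibility (all g_i <= 0): OK
Dual feasibility (all lambda_i >= 0): FAILS
Complementary slackness (lambda_i * g_i(x) = 0 for all i): OK

Verdict: the first failing condition is dual_feasibility -> dual.

dual


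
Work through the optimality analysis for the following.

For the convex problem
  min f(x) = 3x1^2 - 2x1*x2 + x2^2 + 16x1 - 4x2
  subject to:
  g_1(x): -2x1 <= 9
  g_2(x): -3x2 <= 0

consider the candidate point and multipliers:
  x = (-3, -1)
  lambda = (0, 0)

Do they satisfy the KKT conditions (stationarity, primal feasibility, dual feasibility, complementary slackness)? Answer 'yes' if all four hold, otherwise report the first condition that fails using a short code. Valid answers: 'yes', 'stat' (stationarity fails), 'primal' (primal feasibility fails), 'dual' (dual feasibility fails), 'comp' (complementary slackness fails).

Gradient of f: grad f(x) = Q x + c = (0, 0)
Constraint values g_i(x) = a_i^T x - b_i:
  g_1((-3, -1)) = -3
  g_2((-3, -1)) = 3
Stationarity residual: grad f(x) + sum_i lambda_i a_i = (0, 0)
  -> stationarity OK
Primal feasibility (all g_i <= 0): FAILS
Dual feasibility (all lambda_i >= 0): OK
Complementary slackness (lambda_i * g_i(x) = 0 for all i): OK

Verdict: the first failing condition is primal_feasibility -> primal.

primal


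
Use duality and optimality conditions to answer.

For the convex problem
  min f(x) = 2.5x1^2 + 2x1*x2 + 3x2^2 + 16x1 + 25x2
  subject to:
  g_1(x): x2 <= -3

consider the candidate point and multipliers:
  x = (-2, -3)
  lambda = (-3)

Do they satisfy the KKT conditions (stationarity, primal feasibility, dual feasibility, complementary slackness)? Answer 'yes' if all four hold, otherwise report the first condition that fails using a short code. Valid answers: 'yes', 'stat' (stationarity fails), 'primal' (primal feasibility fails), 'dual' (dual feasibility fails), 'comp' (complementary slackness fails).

Gradient of f: grad f(x) = Q x + c = (0, 3)
Constraint values g_i(x) = a_i^T x - b_i:
  g_1((-2, -3)) = 0
Stationarity residual: grad f(x) + sum_i lambda_i a_i = (0, 0)
  -> stationarity OK
Primal feasibility (all g_i <= 0): OK
Dual feasibility (all lambda_i >= 0): FAILS
Complementary slackness (lambda_i * g_i(x) = 0 for all i): OK

Verdict: the first failing condition is dual_feasibility -> dual.

dual


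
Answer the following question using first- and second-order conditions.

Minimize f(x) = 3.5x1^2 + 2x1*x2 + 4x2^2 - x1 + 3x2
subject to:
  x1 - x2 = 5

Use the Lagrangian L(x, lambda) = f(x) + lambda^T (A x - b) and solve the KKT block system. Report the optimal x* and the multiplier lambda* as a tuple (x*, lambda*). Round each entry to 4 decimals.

Form the Lagrangian:
  L(x, lambda) = (1/2) x^T Q x + c^T x + lambda^T (A x - b)
Stationarity (grad_x L = 0): Q x + c + A^T lambda = 0.
Primal feasibility: A x = b.

This gives the KKT block system:
  [ Q   A^T ] [ x     ]   [-c ]
  [ A    0  ] [ lambda ] = [ b ]

Solving the linear system:
  x*      = (2.5263, -2.4737)
  lambda* = (-11.7368)
  f(x*)   = 24.3684

x* = (2.5263, -2.4737), lambda* = (-11.7368)


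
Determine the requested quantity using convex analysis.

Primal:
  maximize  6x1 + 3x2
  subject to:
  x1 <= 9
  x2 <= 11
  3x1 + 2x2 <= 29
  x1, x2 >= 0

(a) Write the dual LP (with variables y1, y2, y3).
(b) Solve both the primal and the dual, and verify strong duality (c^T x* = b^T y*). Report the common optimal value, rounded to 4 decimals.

The standard primal-dual pair for 'max c^T x s.t. A x <= b, x >= 0' is:
  Dual:  min b^T y  s.t.  A^T y >= c,  y >= 0.

So the dual LP is:
  minimize  9y1 + 11y2 + 29y3
  subject to:
    y1 + 3y3 >= 6
    y2 + 2y3 >= 3
    y1, y2, y3 >= 0

Solving the primal: x* = (9, 1).
  primal value c^T x* = 57.
Solving the dual: y* = (1.5, 0, 1.5).
  dual value b^T y* = 57.
Strong duality: c^T x* = b^T y*. Confirmed.

57


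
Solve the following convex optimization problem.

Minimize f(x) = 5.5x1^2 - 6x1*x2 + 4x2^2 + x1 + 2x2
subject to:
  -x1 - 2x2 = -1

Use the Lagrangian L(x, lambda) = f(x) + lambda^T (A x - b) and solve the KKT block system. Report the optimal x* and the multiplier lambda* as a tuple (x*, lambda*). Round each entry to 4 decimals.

Form the Lagrangian:
  L(x, lambda) = (1/2) x^T Q x + c^T x + lambda^T (A x - b)
Stationarity (grad_x L = 0): Q x + c + A^T lambda = 0.
Primal feasibility: A x = b.

This gives the KKT block system:
  [ Q   A^T ] [ x     ]   [-c ]
  [ A    0  ] [ lambda ] = [ b ]

Solving the linear system:
  x*      = (0.2632, 0.3684)
  lambda* = (1.6842)
  f(x*)   = 1.3421

x* = (0.2632, 0.3684), lambda* = (1.6842)


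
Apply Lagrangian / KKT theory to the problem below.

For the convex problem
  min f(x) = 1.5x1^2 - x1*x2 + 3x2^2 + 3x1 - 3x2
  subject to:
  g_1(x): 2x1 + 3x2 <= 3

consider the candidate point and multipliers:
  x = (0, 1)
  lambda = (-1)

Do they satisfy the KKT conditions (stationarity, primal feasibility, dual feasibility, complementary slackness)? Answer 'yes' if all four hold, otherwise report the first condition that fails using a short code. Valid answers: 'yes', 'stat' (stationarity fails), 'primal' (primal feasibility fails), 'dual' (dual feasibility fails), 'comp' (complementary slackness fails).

Gradient of f: grad f(x) = Q x + c = (2, 3)
Constraint values g_i(x) = a_i^T x - b_i:
  g_1((0, 1)) = 0
Stationarity residual: grad f(x) + sum_i lambda_i a_i = (0, 0)
  -> stationarity OK
Primal feasibility (all g_i <= 0): OK
Dual feasibility (all lambda_i >= 0): FAILS
Complementary slackness (lambda_i * g_i(x) = 0 for all i): OK

Verdict: the first failing condition is dual_feasibility -> dual.

dual


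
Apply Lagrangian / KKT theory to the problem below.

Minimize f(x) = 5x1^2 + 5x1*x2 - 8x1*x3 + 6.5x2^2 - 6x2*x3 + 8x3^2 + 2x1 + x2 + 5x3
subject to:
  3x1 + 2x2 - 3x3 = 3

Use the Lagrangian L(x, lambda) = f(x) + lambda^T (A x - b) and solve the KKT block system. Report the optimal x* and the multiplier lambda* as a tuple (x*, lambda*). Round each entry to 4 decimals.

Form the Lagrangian:
  L(x, lambda) = (1/2) x^T Q x + c^T x + lambda^T (A x - b)
Stationarity (grad_x L = 0): Q x + c + A^T lambda = 0.
Primal feasibility: A x = b.

This gives the KKT block system:
  [ Q   A^T ] [ x     ]   [-c ]
  [ A    0  ] [ lambda ] = [ b ]

Solving the linear system:
  x*      = (0.1042, -0.0098, -0.9023)
  lambda* = (-3.4039)
  f(x*)   = 2.9495

x* = (0.1042, -0.0098, -0.9023), lambda* = (-3.4039)


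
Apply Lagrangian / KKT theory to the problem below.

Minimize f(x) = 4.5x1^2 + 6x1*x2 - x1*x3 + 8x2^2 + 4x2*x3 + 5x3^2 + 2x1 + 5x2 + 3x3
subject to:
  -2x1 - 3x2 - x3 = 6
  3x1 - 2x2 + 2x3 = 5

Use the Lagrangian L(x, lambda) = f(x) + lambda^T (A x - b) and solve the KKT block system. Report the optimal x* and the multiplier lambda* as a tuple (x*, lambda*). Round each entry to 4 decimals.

Form the Lagrangian:
  L(x, lambda) = (1/2) x^T Q x + c^T x + lambda^T (A x - b)
Stationarity (grad_x L = 0): Q x + c + A^T lambda = 0.
Primal feasibility: A x = b.

This gives the KKT block system:
  [ Q   A^T ] [ x     ]   [-c ]
  [ A    0  ] [ lambda ] = [ b ]

Solving the linear system:
  x*      = (0.1241, -2.1405, 0.1733)
  lambda* = (-7.9408, -1.994)
  f(x*)   = 23.8401

x* = (0.1241, -2.1405, 0.1733), lambda* = (-7.9408, -1.994)


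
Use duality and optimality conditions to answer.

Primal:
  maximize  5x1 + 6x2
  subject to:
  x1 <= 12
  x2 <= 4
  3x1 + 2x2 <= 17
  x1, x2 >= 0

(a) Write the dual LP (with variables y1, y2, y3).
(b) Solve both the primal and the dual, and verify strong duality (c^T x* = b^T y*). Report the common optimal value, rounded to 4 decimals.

The standard primal-dual pair for 'max c^T x s.t. A x <= b, x >= 0' is:
  Dual:  min b^T y  s.t.  A^T y >= c,  y >= 0.

So the dual LP is:
  minimize  12y1 + 4y2 + 17y3
  subject to:
    y1 + 3y3 >= 5
    y2 + 2y3 >= 6
    y1, y2, y3 >= 0

Solving the primal: x* = (3, 4).
  primal value c^T x* = 39.
Solving the dual: y* = (0, 2.6667, 1.6667).
  dual value b^T y* = 39.
Strong duality: c^T x* = b^T y*. Confirmed.

39


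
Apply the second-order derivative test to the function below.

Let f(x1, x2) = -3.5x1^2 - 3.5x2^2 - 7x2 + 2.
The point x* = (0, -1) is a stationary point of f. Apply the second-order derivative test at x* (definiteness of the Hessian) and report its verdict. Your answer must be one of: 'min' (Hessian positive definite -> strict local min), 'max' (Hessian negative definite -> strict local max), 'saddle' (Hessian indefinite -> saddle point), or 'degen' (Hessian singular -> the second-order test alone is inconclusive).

Compute the Hessian H = grad^2 f:
  H = [[-7, 0], [0, -7]]
Verify stationarity: grad f(x*) = H x* + g = (0, 0).
Eigenvalues of H: -7, -7.
Both eigenvalues < 0, so H is negative definite -> x* is a strict local max.

max


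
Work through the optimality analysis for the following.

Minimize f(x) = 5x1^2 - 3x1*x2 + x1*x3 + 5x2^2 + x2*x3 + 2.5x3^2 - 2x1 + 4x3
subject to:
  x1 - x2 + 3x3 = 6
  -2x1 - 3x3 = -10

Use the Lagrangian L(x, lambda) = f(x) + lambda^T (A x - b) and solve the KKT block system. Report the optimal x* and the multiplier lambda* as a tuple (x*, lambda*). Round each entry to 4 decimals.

Form the Lagrangian:
  L(x, lambda) = (1/2) x^T Q x + c^T x + lambda^T (A x - b)
Stationarity (grad_x L = 0): Q x + c + A^T lambda = 0.
Primal feasibility: A x = b.

This gives the KKT block system:
  [ Q   A^T ] [ x     ]   [-c ]
  [ A    0  ] [ lambda ] = [ b ]

Solving the linear system:
  x*      = (2.4961, 1.5039, 1.6693)
  lambda* = (9.2205, 14.6693)
  f(x*)   = 46.5276

x* = (2.4961, 1.5039, 1.6693), lambda* = (9.2205, 14.6693)


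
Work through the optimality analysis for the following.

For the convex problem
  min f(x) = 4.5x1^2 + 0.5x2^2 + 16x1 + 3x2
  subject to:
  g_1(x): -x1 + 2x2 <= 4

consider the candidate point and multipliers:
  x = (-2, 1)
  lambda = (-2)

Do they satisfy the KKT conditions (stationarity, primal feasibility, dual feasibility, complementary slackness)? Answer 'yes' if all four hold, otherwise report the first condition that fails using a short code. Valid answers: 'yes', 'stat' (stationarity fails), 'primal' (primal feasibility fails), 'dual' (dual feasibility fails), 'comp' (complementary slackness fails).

Gradient of f: grad f(x) = Q x + c = (-2, 4)
Constraint values g_i(x) = a_i^T x - b_i:
  g_1((-2, 1)) = 0
Stationarity residual: grad f(x) + sum_i lambda_i a_i = (0, 0)
  -> stationarity OK
Primal feasibility (all g_i <= 0): OK
Dual feasibility (all lambda_i >= 0): FAILS
Complementary slackness (lambda_i * g_i(x) = 0 for all i): OK

Verdict: the first failing condition is dual_feasibility -> dual.

dual


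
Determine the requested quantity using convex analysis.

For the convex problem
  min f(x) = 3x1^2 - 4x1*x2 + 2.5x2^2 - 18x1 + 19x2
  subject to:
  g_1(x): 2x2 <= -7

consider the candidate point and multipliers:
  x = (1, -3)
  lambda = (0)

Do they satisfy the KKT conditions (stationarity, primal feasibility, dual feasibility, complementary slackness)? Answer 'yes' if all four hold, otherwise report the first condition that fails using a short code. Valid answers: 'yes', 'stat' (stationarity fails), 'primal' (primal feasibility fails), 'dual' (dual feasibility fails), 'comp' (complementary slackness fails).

Gradient of f: grad f(x) = Q x + c = (0, 0)
Constraint values g_i(x) = a_i^T x - b_i:
  g_1((1, -3)) = 1
Stationarity residual: grad f(x) + sum_i lambda_i a_i = (0, 0)
  -> stationarity OK
Primal feasibility (all g_i <= 0): FAILS
Dual feasibility (all lambda_i >= 0): OK
Complementary slackness (lambda_i * g_i(x) = 0 for all i): OK

Verdict: the first failing condition is primal_feasibility -> primal.

primal


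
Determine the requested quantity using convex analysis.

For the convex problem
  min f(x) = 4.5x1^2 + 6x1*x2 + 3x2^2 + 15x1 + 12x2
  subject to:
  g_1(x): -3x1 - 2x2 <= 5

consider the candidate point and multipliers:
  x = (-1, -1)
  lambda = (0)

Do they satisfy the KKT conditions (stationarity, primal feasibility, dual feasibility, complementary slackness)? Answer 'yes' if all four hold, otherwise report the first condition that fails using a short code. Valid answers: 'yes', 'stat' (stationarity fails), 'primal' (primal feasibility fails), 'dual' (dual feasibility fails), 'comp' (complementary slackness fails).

Gradient of f: grad f(x) = Q x + c = (0, 0)
Constraint values g_i(x) = a_i^T x - b_i:
  g_1((-1, -1)) = 0
Stationarity residual: grad f(x) + sum_i lambda_i a_i = (0, 0)
  -> stationarity OK
Primal feasibility (all g_i <= 0): OK
Dual feasibility (all lambda_i >= 0): OK
Complementary slackness (lambda_i * g_i(x) = 0 for all i): OK

Verdict: yes, KKT holds.

yes


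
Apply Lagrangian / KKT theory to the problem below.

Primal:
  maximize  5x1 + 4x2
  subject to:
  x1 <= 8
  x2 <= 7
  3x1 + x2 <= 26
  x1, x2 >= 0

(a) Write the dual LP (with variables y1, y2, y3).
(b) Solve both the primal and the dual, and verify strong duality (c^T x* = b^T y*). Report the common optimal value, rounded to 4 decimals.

The standard primal-dual pair for 'max c^T x s.t. A x <= b, x >= 0' is:
  Dual:  min b^T y  s.t.  A^T y >= c,  y >= 0.

So the dual LP is:
  minimize  8y1 + 7y2 + 26y3
  subject to:
    y1 + 3y3 >= 5
    y2 + y3 >= 4
    y1, y2, y3 >= 0

Solving the primal: x* = (6.3333, 7).
  primal value c^T x* = 59.6667.
Solving the dual: y* = (0, 2.3333, 1.6667).
  dual value b^T y* = 59.6667.
Strong duality: c^T x* = b^T y*. Confirmed.

59.6667


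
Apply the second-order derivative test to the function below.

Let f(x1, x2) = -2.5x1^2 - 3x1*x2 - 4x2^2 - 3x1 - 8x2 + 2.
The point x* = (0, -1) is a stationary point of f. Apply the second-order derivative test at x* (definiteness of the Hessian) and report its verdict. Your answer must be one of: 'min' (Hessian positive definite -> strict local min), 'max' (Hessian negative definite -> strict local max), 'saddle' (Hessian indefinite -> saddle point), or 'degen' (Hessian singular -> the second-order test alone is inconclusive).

Compute the Hessian H = grad^2 f:
  H = [[-5, -3], [-3, -8]]
Verify stationarity: grad f(x*) = H x* + g = (0, 0).
Eigenvalues of H: -9.8541, -3.1459.
Both eigenvalues < 0, so H is negative definite -> x* is a strict local max.

max


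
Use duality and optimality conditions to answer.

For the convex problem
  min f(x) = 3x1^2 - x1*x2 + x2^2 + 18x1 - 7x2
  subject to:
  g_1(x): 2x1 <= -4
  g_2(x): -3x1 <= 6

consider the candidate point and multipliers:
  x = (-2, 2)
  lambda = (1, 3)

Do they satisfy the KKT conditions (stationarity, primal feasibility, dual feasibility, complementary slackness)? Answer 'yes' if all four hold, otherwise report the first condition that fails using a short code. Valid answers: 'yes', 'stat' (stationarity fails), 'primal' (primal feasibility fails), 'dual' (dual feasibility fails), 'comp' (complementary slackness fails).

Gradient of f: grad f(x) = Q x + c = (4, -1)
Constraint values g_i(x) = a_i^T x - b_i:
  g_1((-2, 2)) = 0
  g_2((-2, 2)) = 0
Stationarity residual: grad f(x) + sum_i lambda_i a_i = (-3, -1)
  -> stationarity FAILS
Primal feasibility (all g_i <= 0): OK
Dual feasibility (all lambda_i >= 0): OK
Complementary slackness (lambda_i * g_i(x) = 0 for all i): OK

Verdict: the first failing condition is stationarity -> stat.

stat


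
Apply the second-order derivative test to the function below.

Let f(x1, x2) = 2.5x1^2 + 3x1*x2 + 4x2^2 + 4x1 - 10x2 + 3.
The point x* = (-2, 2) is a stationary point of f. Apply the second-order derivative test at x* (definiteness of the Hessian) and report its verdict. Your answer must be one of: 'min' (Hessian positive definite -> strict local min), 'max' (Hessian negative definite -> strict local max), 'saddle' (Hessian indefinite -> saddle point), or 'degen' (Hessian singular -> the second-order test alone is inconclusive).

Compute the Hessian H = grad^2 f:
  H = [[5, 3], [3, 8]]
Verify stationarity: grad f(x*) = H x* + g = (0, 0).
Eigenvalues of H: 3.1459, 9.8541.
Both eigenvalues > 0, so H is positive definite -> x* is a strict local min.

min


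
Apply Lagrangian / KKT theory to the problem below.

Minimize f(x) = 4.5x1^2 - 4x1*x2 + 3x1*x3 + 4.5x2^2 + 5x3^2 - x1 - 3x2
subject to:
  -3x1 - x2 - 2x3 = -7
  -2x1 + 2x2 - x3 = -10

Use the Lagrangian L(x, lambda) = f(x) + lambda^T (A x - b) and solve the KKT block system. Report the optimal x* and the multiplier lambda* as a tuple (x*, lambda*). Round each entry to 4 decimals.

Form the Lagrangian:
  L(x, lambda) = (1/2) x^T Q x + c^T x + lambda^T (A x - b)
Stationarity (grad_x L = 0): Q x + c + A^T lambda = 0.
Primal feasibility: A x = b.

This gives the KKT block system:
  [ Q   A^T ] [ x     ]   [-c ]
  [ A    0  ] [ lambda ] = [ b ]

Solving the linear system:
  x*      = (2.4529, -2.1094, 0.8754)
  lambda* = (0.0859, 15.9411)
  f(x*)   = 81.9436

x* = (2.4529, -2.1094, 0.8754), lambda* = (0.0859, 15.9411)


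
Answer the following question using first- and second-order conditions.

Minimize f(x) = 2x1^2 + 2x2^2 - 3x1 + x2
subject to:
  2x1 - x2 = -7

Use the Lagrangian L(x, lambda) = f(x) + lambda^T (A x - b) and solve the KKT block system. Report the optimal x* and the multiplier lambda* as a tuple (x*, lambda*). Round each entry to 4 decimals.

Form the Lagrangian:
  L(x, lambda) = (1/2) x^T Q x + c^T x + lambda^T (A x - b)
Stationarity (grad_x L = 0): Q x + c + A^T lambda = 0.
Primal feasibility: A x = b.

This gives the KKT block system:
  [ Q   A^T ] [ x     ]   [-c ]
  [ A    0  ] [ lambda ] = [ b ]

Solving the linear system:
  x*      = (-2.75, 1.5)
  lambda* = (7)
  f(x*)   = 29.375

x* = (-2.75, 1.5), lambda* = (7)


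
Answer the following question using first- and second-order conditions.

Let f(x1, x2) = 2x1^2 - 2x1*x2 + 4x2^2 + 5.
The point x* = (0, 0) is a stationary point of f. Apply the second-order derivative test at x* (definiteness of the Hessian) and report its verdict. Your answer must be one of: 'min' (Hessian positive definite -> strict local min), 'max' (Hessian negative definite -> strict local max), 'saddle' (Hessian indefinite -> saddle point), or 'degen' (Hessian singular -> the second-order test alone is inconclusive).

Compute the Hessian H = grad^2 f:
  H = [[4, -2], [-2, 8]]
Verify stationarity: grad f(x*) = H x* + g = (0, 0).
Eigenvalues of H: 3.1716, 8.8284.
Both eigenvalues > 0, so H is positive definite -> x* is a strict local min.

min


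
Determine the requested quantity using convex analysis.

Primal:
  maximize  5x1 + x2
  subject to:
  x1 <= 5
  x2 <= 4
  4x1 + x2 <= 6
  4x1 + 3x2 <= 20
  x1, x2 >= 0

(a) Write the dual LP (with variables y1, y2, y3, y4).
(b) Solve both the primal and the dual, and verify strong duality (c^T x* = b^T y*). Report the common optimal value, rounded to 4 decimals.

The standard primal-dual pair for 'max c^T x s.t. A x <= b, x >= 0' is:
  Dual:  min b^T y  s.t.  A^T y >= c,  y >= 0.

So the dual LP is:
  minimize  5y1 + 4y2 + 6y3 + 20y4
  subject to:
    y1 + 4y3 + 4y4 >= 5
    y2 + y3 + 3y4 >= 1
    y1, y2, y3, y4 >= 0

Solving the primal: x* = (1.5, 0).
  primal value c^T x* = 7.5.
Solving the dual: y* = (0, 0, 1.25, 0).
  dual value b^T y* = 7.5.
Strong duality: c^T x* = b^T y*. Confirmed.

7.5


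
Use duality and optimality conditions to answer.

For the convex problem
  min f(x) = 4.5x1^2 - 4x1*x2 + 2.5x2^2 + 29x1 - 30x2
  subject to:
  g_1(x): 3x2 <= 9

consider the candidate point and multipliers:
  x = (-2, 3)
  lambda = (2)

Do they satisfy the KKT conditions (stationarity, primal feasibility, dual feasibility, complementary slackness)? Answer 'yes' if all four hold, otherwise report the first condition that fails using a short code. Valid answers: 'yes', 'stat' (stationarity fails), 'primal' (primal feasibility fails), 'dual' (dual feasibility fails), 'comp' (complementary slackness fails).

Gradient of f: grad f(x) = Q x + c = (-1, -7)
Constraint values g_i(x) = a_i^T x - b_i:
  g_1((-2, 3)) = 0
Stationarity residual: grad f(x) + sum_i lambda_i a_i = (-1, -1)
  -> stationarity FAILS
Primal feasibility (all g_i <= 0): OK
Dual feasibility (all lambda_i >= 0): OK
Complementary slackness (lambda_i * g_i(x) = 0 for all i): OK

Verdict: the first failing condition is stationarity -> stat.

stat


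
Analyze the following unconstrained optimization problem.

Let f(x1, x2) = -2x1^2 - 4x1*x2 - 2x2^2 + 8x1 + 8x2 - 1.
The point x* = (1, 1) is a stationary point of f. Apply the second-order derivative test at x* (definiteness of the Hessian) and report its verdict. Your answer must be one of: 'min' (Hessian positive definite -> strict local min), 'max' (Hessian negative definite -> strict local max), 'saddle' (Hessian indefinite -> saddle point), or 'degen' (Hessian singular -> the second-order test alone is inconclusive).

Compute the Hessian H = grad^2 f:
  H = [[-4, -4], [-4, -4]]
Verify stationarity: grad f(x*) = H x* + g = (0, 0).
Eigenvalues of H: -8, 0.
H has a zero eigenvalue (singular; negative semidefinite but not definite), so H is neither positive definite, negative definite, nor indefinite. The second-order test alone is inconclusive -> degen.
(Indeed, f is constant along the null direction of H through x*, so x* is not a strict local extremum.)

degen


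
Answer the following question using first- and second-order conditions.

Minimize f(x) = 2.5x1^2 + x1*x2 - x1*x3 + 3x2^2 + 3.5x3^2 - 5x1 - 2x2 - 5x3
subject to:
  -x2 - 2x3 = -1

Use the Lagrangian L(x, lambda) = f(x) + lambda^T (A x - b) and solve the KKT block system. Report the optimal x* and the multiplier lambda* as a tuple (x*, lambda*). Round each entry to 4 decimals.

Form the Lagrangian:
  L(x, lambda) = (1/2) x^T Q x + c^T x + lambda^T (A x - b)
Stationarity (grad_x L = 0): Q x + c + A^T lambda = 0.
Primal feasibility: A x = b.

This gives the KKT block system:
  [ Q   A^T ] [ x     ]   [-c ]
  [ A    0  ] [ lambda ] = [ b ]

Solving the linear system:
  x*      = (1.1164, -0.0548, 0.5274)
  lambda* = (-1.2123)
  f(x*)   = -4.661

x* = (1.1164, -0.0548, 0.5274), lambda* = (-1.2123)


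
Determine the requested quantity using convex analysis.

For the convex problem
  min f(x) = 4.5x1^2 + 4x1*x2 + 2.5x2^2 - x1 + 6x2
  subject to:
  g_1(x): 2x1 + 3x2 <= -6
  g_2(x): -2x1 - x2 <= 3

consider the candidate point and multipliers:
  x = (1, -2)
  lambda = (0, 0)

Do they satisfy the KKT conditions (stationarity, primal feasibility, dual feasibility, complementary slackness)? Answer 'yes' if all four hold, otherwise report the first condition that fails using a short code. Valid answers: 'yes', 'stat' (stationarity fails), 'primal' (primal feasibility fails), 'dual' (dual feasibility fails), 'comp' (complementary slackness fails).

Gradient of f: grad f(x) = Q x + c = (0, 0)
Constraint values g_i(x) = a_i^T x - b_i:
  g_1((1, -2)) = 2
  g_2((1, -2)) = -3
Stationarity residual: grad f(x) + sum_i lambda_i a_i = (0, 0)
  -> stationarity OK
Primal feasibility (all g_i <= 0): FAILS
Dual feasibility (all lambda_i >= 0): OK
Complementary slackness (lambda_i * g_i(x) = 0 for all i): OK

Verdict: the first failing condition is primal_feasibility -> primal.

primal


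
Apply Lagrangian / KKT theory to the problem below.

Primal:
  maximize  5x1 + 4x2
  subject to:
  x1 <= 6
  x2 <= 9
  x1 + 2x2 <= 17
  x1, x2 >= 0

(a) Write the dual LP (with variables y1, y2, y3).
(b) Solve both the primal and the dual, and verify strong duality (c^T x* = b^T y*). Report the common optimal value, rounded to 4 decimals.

The standard primal-dual pair for 'max c^T x s.t. A x <= b, x >= 0' is:
  Dual:  min b^T y  s.t.  A^T y >= c,  y >= 0.

So the dual LP is:
  minimize  6y1 + 9y2 + 17y3
  subject to:
    y1 + y3 >= 5
    y2 + 2y3 >= 4
    y1, y2, y3 >= 0

Solving the primal: x* = (6, 5.5).
  primal value c^T x* = 52.
Solving the dual: y* = (3, 0, 2).
  dual value b^T y* = 52.
Strong duality: c^T x* = b^T y*. Confirmed.

52


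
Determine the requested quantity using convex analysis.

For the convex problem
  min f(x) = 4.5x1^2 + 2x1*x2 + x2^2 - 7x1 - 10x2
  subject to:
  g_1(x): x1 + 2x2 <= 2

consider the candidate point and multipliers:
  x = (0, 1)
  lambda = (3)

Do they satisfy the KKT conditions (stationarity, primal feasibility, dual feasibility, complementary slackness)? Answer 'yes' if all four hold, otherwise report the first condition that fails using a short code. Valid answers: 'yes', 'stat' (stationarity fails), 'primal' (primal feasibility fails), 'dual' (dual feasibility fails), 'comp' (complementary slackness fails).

Gradient of f: grad f(x) = Q x + c = (-5, -8)
Constraint values g_i(x) = a_i^T x - b_i:
  g_1((0, 1)) = 0
Stationarity residual: grad f(x) + sum_i lambda_i a_i = (-2, -2)
  -> stationarity FAILS
Primal feasibility (all g_i <= 0): OK
Dual feasibility (all lambda_i >= 0): OK
Complementary slackness (lambda_i * g_i(x) = 0 for all i): OK

Verdict: the first failing condition is stationarity -> stat.

stat


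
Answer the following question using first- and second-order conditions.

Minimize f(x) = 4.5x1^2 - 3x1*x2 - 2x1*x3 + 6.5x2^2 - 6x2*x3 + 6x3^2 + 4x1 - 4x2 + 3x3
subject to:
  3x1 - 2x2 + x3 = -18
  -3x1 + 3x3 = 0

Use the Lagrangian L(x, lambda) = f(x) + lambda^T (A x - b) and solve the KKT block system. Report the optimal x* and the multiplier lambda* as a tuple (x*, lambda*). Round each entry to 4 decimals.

Form the Lagrangian:
  L(x, lambda) = (1/2) x^T Q x + c^T x + lambda^T (A x - b)
Stationarity (grad_x L = 0): Q x + c + A^T lambda = 0.
Primal feasibility: A x = b.

This gives the KKT block system:
  [ Q   A^T ] [ x     ]   [-c ]
  [ A    0  ] [ lambda ] = [ b ]

Solving the linear system:
  x*      = (-4.6061, -0.2121, -4.6061)
  lambda* = (17.3485, 8.1465)
  f(x*)   = 140.4394

x* = (-4.6061, -0.2121, -4.6061), lambda* = (17.3485, 8.1465)


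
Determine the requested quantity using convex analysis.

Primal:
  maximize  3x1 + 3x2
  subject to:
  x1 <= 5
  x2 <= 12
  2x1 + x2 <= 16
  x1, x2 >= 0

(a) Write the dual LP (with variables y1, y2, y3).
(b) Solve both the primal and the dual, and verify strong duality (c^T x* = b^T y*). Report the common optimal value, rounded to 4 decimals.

The standard primal-dual pair for 'max c^T x s.t. A x <= b, x >= 0' is:
  Dual:  min b^T y  s.t.  A^T y >= c,  y >= 0.

So the dual LP is:
  minimize  5y1 + 12y2 + 16y3
  subject to:
    y1 + 2y3 >= 3
    y2 + y3 >= 3
    y1, y2, y3 >= 0

Solving the primal: x* = (2, 12).
  primal value c^T x* = 42.
Solving the dual: y* = (0, 1.5, 1.5).
  dual value b^T y* = 42.
Strong duality: c^T x* = b^T y*. Confirmed.

42


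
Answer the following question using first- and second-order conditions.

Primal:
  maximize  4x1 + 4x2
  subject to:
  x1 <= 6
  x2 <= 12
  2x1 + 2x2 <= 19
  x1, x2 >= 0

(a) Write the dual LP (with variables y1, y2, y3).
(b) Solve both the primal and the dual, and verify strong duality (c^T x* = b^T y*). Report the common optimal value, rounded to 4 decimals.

The standard primal-dual pair for 'max c^T x s.t. A x <= b, x >= 0' is:
  Dual:  min b^T y  s.t.  A^T y >= c,  y >= 0.

So the dual LP is:
  minimize  6y1 + 12y2 + 19y3
  subject to:
    y1 + 2y3 >= 4
    y2 + 2y3 >= 4
    y1, y2, y3 >= 0

Solving the primal: x* = (0, 9.5).
  primal value c^T x* = 38.
Solving the dual: y* = (0, 0, 2).
  dual value b^T y* = 38.
Strong duality: c^T x* = b^T y*. Confirmed.

38


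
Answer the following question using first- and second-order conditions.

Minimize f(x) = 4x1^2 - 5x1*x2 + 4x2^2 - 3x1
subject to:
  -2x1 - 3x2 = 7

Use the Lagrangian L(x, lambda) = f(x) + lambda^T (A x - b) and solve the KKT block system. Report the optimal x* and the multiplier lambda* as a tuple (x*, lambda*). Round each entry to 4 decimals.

Form the Lagrangian:
  L(x, lambda) = (1/2) x^T Q x + c^T x + lambda^T (A x - b)
Stationarity (grad_x L = 0): Q x + c + A^T lambda = 0.
Primal feasibility: A x = b.

This gives the KKT block system:
  [ Q   A^T ] [ x     ]   [-c ]
  [ A    0  ] [ lambda ] = [ b ]

Solving the linear system:
  x*      = (-1.1585, -1.561)
  lambda* = (-2.2317)
  f(x*)   = 9.5488

x* = (-1.1585, -1.561), lambda* = (-2.2317)


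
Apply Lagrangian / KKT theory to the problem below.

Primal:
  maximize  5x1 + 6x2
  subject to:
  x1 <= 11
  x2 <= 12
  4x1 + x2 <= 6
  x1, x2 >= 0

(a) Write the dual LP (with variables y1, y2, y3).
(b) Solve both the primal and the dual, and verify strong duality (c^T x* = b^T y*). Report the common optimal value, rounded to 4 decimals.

The standard primal-dual pair for 'max c^T x s.t. A x <= b, x >= 0' is:
  Dual:  min b^T y  s.t.  A^T y >= c,  y >= 0.

So the dual LP is:
  minimize  11y1 + 12y2 + 6y3
  subject to:
    y1 + 4y3 >= 5
    y2 + y3 >= 6
    y1, y2, y3 >= 0

Solving the primal: x* = (0, 6).
  primal value c^T x* = 36.
Solving the dual: y* = (0, 0, 6).
  dual value b^T y* = 36.
Strong duality: c^T x* = b^T y*. Confirmed.

36


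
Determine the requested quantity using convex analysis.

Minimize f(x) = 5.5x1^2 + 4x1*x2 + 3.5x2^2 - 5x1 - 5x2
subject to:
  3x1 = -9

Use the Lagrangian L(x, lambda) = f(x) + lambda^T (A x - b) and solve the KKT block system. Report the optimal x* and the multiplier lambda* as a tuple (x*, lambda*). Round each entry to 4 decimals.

Form the Lagrangian:
  L(x, lambda) = (1/2) x^T Q x + c^T x + lambda^T (A x - b)
Stationarity (grad_x L = 0): Q x + c + A^T lambda = 0.
Primal feasibility: A x = b.

This gives the KKT block system:
  [ Q   A^T ] [ x     ]   [-c ]
  [ A    0  ] [ lambda ] = [ b ]

Solving the linear system:
  x*      = (-3, 2.4286)
  lambda* = (9.4286)
  f(x*)   = 43.8571

x* = (-3, 2.4286), lambda* = (9.4286)


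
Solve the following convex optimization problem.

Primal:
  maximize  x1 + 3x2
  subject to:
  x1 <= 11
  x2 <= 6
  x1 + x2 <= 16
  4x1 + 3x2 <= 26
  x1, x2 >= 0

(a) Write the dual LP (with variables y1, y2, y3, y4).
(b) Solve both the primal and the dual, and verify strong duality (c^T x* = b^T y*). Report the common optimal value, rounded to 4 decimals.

The standard primal-dual pair for 'max c^T x s.t. A x <= b, x >= 0' is:
  Dual:  min b^T y  s.t.  A^T y >= c,  y >= 0.

So the dual LP is:
  minimize  11y1 + 6y2 + 16y3 + 26y4
  subject to:
    y1 + y3 + 4y4 >= 1
    y2 + y3 + 3y4 >= 3
    y1, y2, y3, y4 >= 0

Solving the primal: x* = (2, 6).
  primal value c^T x* = 20.
Solving the dual: y* = (0, 2.25, 0, 0.25).
  dual value b^T y* = 20.
Strong duality: c^T x* = b^T y*. Confirmed.

20
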